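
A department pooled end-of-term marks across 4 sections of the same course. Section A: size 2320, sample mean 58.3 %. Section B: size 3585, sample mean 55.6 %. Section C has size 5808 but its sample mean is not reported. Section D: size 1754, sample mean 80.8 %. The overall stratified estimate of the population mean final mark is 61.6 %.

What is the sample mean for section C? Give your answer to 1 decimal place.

N = 2320 + 3585 + 5808 + 1754 = 13467.
Overall total = μ·N = 61.6·13467 = 829567.2.
Subtract the known strata: 2320·58.3 + 3585·55.6 + 1754·80.8 = 476305.2.
Remaining total for section C: 829567.2 − 476305.2 = 353262.
Divide by its size: 353262 / 5808 = 60.823... → 60.8.

60.8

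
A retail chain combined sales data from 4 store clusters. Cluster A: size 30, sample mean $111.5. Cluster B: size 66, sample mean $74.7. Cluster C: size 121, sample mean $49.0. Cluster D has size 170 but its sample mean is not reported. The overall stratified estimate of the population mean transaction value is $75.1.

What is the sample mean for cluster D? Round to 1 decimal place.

87.4

N = 30 + 66 + 121 + 170 = 387.
Overall total = μ·N = 75.1·387 = 29063.7.
Subtract the known strata: 30·111.5 + 66·74.7 + 121·49.0 = 14204.2.
Remaining total for cluster D: 29063.7 − 14204.2 = 14859.5.
Divide by its size: 14859.5 / 170 = 87.409... → 87.4.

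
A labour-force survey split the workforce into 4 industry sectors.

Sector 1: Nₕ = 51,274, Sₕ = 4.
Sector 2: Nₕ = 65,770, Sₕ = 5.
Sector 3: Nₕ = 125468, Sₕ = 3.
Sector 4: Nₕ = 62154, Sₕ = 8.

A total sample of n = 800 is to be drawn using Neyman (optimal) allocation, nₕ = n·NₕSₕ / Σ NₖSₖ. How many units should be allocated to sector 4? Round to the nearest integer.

283

1: NₕSₕ = 51274·4 = 205096
2: NₕSₕ = 65770·5 = 328850
3: NₕSₕ = 125468·3 = 376404
4: NₕSₕ = 62154·8 = 497232
Σ NₕSₕ = 1407582.
n_4 = 800·497232/1407582 = 282.602... → 283.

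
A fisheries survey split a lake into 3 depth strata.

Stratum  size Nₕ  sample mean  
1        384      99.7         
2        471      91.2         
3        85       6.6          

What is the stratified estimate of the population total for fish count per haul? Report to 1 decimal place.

1: 384·99.7 = 38284.8
2: 471·91.2 = 42955.2
3: 85·6.6 = 561
τ̂ = Σ Nₕx̄ₕ = 81801.0.

81801.0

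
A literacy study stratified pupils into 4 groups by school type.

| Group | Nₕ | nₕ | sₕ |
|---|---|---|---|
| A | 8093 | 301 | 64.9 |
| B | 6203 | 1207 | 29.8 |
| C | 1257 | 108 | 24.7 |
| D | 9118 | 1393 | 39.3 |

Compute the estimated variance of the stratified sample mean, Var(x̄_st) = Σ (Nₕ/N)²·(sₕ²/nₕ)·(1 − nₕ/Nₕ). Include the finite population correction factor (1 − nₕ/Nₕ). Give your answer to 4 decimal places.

N = 24671. Term for each stratum: Wₕ²sₕ²/nₕ·(1−nₕ/Nₕ).
Var(x̄_st) = 1.4497993 + 0.0374607 + 0.0134045 + 0.1283094 = 1.6289739 → 1.6290.

1.6290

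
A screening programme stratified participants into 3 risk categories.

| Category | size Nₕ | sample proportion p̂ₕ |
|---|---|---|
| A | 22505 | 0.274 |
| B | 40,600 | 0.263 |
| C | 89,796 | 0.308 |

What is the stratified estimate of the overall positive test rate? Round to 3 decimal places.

N = 22505 + 40600 + 89796 = 152901.
Overall proportion = Σ (Nₕ/N)·p̂ₕ.
Σ Nₕp̂ₕ = 6166.37 + 10677.8 + 27657.168 = 44501.338.
44501.338 / 152901 = 0.29105... → 0.291.

0.291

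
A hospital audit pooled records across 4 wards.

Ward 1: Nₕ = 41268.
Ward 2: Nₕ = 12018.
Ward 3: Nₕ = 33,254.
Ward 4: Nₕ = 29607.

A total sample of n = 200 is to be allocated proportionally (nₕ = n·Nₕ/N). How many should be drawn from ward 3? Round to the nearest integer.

57

N = 41268 + 12018 + 33254 + 29607 = 116147.
n_3 = 200·33254/116147 = 57.262... → 57.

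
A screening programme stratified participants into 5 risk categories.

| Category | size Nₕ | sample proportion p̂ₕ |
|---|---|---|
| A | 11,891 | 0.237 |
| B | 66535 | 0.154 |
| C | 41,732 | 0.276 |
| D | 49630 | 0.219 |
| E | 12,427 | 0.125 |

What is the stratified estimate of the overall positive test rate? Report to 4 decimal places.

0.2031

Wₕ = Nₕ/N with N = 182215: 0.0653, 0.3651, 0.2290, 0.2724, 0.0682.
p̂_st = 0.0653·0.237 + 0.3651·0.154 + 0.2290·0.276 + 0.2724·0.219 + 0.0682·0.125 ≈ 0.203084... → 0.2031.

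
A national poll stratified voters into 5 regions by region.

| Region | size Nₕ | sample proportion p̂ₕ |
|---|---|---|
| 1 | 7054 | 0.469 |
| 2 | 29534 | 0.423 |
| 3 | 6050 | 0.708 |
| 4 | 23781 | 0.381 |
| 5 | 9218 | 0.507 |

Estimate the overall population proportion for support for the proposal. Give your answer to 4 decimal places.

N = 7054 + 29534 + 6050 + 23781 + 9218 = 75637.
Overall proportion = Σ (Nₕ/N)·p̂ₕ.
Σ Nₕp̂ₕ = 3308.326 + 12492.882 + 4283.4 + 9060.561 + 4673.526 = 33818.695.
33818.695 / 75637 = 0.447118... → 0.4471.

0.4471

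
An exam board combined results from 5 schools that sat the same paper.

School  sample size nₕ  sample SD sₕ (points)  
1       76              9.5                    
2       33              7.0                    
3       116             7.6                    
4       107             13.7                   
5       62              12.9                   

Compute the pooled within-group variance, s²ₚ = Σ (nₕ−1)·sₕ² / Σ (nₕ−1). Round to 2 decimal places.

115.75

1: (76−1)·9.5² = 75·90.25 = 6768.75
2: (33−1)·7.0² = 32·49 = 1568
3: (116−1)·7.6² = 115·57.76 = 6642.4
4: (107−1)·13.7² = 106·187.69 = 19895.14
5: (62−1)·12.9² = 61·166.41 = 10151.01
Numerator = 45025.3; denominator = Σ(nₕ−1) = 389.
s²ₚ = 45025.3/389 = 115.7463... → 115.75.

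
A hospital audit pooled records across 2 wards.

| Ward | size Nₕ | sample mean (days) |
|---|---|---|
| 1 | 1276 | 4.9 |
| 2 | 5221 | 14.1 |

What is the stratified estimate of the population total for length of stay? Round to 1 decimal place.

1: 1276·4.9 = 6252.4
2: 5221·14.1 = 73616.1
τ̂ = Σ Nₕx̄ₕ = 79868.5.

79868.5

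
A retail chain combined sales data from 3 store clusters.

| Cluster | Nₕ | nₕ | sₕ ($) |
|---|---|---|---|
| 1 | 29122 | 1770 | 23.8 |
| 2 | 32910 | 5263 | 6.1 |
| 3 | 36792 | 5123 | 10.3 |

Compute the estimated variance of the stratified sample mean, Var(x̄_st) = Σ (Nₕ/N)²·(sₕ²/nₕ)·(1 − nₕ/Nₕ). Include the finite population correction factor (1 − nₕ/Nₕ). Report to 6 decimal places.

0.029231

N = 98824; Wₕ = Nₕ/N.
cluster 1: (29122/98824)²·23.8²/1770·(1 − 1770/29122) = 0.026101537
cluster 2: (32910/98824)²·6.1²/5263·(1 − 5263/32910) = 0.000658684
cluster 3: (36792/98824)²·10.3²/5123·(1 − 5123/36792) = 0.002470660
Sum = 0.029230881 → 0.029231.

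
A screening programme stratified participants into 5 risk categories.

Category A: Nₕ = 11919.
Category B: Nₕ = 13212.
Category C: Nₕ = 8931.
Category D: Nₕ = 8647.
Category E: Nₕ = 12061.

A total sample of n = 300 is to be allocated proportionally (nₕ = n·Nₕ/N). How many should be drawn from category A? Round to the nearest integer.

N = 11919 + 13212 + 8931 + 8647 + 12061 = 54770.
n_A = 300·11919/54770 = 65.286... → 65.

65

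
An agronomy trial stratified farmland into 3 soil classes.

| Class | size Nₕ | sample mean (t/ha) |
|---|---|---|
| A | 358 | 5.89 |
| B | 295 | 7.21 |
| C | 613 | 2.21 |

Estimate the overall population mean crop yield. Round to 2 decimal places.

4.42

x̄_st = (Σ Nₕx̄ₕ) / (Σ Nₕ) = (358·5.89 + 295·7.21 + 613·2.21) / 1266
= 5590.3 / 1266 = 4.4157... → 4.42.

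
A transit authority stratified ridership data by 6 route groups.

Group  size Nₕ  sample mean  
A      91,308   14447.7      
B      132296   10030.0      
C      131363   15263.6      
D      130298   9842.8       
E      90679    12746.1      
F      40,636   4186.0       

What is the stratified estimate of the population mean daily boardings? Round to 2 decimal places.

11773.97

N = 91308 + 132296 + 131363 + 130298 + 90679 + 40636 = 616580.
The stratified mean weights each stratum mean by its population share Nₕ/N.
Σ Nₕx̄ₕ = 91308·14447.7 + 132296·10030.0 + 131363·15263.6 + 130298·9842.8 + 90679·12746.1 + 40636·4186.0 = 1319190591.6 + 1326928880 + 2005072286.8 + 1282497154.4 + 1155803601.9 + 170102296 = 7259594810.7.
Divide by N: 7259594810.7 / 616580 = 11773.9706... → 11773.97.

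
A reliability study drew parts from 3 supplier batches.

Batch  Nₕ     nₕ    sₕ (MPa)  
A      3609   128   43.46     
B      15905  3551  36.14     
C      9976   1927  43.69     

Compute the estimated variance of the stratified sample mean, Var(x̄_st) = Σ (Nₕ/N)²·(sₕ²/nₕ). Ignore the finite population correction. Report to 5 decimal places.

0.44135

N = 29490. Term for each stratum: Wₕ²sₕ²/nₕ.
Var(x̄_st) = 0.22100072 + 0.10699006 + 0.11335631 = 0.44134709 → 0.44135.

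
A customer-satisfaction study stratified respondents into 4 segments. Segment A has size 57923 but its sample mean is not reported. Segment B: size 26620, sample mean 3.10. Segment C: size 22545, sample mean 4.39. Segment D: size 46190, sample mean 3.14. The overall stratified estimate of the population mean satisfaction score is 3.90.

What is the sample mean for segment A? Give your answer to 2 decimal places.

Σ Nₕx̄ₕ = N·μ, so 57923·x̄_A = 153278·3.90 − (26620·3.10 + 22545·4.39 + 46190·3.14).
= 597784.2 − 326531.15 = 271253.05.
x̄_A = 271253.05 / 57923 = 4.6830... → 4.68.

4.68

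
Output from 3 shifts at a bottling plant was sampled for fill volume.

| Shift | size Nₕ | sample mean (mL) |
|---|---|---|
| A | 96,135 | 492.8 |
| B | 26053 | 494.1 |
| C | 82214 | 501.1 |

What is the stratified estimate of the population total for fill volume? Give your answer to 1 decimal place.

101445550.7

A: 96135·492.8 = 47375328
B: 26053·494.1 = 12872787.3
C: 82214·501.1 = 41197435.4
τ̂ = Σ Nₕx̄ₕ = 101445550.7.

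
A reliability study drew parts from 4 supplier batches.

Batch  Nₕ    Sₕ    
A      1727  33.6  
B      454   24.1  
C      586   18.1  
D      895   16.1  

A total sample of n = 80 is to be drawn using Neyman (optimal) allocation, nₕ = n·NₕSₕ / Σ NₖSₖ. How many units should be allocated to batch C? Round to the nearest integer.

Σ NₕSₕ = 1727·33.6 + 454·24.1 + 586·18.1 + 895·16.1 = 93984.7.
Share for C: 10606.6/93984.7 = 0.11285.
n_C = 80 × 0.11285 = 9.028... → 9.

9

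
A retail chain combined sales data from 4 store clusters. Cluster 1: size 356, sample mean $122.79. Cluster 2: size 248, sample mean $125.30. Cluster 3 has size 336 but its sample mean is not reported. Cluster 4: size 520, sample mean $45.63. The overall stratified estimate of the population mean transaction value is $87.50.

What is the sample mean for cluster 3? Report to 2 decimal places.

Σ Nₕx̄ₕ = N·μ, so 336·x̄_3 = 1460·87.50 − (356·122.79 + 248·125.30 + 520·45.63).
= 127750 − 98515.24 = 29234.76.
x̄_3 = 29234.76 / 336 = 87.0082... → 87.01.

87.01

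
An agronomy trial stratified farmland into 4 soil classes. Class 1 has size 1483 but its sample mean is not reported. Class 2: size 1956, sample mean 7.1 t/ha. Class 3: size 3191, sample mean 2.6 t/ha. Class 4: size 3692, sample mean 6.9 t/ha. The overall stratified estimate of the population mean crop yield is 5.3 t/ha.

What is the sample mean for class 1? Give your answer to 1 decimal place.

4.8

Σ Nₕx̄ₕ = N·μ, so 1483·x̄_1 = 10322·5.3 − (1956·7.1 + 3191·2.6 + 3692·6.9).
= 54706.6 − 47659 = 7047.6.
x̄_1 = 7047.6 / 1483 = 4.752... → 4.8.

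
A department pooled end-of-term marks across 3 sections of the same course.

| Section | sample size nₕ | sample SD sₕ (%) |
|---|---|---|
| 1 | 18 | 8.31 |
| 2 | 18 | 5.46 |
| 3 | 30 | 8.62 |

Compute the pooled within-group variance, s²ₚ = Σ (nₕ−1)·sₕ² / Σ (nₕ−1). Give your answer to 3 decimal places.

60.882

Degrees of freedom: 17 + 17 + 29 = 63.
Σ(nₕ−1)sₕ² = 17·69.0561 + 17·29.8116 + 29·74.3044 = 3835.5785.
s²ₚ = 3835.5785 / 63 = 60.88220... → 60.882.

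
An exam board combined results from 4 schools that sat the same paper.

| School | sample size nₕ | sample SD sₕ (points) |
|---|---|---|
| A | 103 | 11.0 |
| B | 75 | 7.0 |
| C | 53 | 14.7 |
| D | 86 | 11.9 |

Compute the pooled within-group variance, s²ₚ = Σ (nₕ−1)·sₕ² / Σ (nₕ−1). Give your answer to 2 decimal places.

A: (103−1)·11.0² = 102·121 = 12342
B: (75−1)·7.0² = 74·49 = 3626
C: (53−1)·14.7² = 52·216.09 = 11236.68
D: (86−1)·11.9² = 85·141.61 = 12036.85
Numerator = 39241.53; denominator = Σ(nₕ−1) = 313.
s²ₚ = 39241.53/313 = 125.3723... → 125.37.

125.37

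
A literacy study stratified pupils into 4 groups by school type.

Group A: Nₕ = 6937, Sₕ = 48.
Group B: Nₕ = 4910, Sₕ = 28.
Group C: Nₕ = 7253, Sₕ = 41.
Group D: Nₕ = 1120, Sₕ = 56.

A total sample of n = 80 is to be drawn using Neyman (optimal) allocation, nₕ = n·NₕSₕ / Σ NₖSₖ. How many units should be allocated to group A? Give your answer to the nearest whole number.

Σ NₕSₕ = 6937·48 + 4910·28 + 7253·41 + 1120·56 = 830549.
Share for A: 332976/830549 = 0.40091.
n_A = 80 × 0.40091 = 32.073... → 32.

32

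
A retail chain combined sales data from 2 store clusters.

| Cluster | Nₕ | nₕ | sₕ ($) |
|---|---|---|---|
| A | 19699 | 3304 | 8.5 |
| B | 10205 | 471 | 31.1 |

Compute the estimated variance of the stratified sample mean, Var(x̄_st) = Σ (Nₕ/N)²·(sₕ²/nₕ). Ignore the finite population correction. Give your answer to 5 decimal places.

0.24864

N = 29904; Wₕ = Nₕ/N.
cluster A: (19699/29904)²·8.5²/3304 = 0.00948916
cluster B: (10205/29904)²·31.1²/471 = 0.23914831
Sum = 0.24863747 → 0.24864.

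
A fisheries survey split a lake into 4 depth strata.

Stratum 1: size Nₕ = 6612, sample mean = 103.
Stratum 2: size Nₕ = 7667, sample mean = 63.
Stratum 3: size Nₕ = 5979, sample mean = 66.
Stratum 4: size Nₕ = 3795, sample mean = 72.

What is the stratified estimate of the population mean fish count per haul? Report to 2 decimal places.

76.16

N = 6612 + 7667 + 5979 + 3795 = 24053.
The stratified mean weights each stratum mean by its population share Nₕ/N.
Σ Nₕx̄ₕ = 6612·103 + 7667·63 + 5979·66 + 3795·72 = 681036 + 483021 + 394614 + 273240 = 1831911.
Divide by N: 1831911 / 24053 = 76.1614... → 76.16.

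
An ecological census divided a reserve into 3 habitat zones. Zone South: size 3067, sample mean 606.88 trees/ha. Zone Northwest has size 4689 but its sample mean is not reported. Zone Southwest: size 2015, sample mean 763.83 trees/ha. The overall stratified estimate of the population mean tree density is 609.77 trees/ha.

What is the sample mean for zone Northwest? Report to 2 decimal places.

545.46

Σ Nₕx̄ₕ = N·μ, so 4689·x̄_Northwest = 9771·609.77 − (3067·606.88 + 2015·763.83).
= 5958062.67 − 3400418.41 = 2557644.26.
x̄_Northwest = 2557644.26 / 4689 = 545.4562... → 545.46.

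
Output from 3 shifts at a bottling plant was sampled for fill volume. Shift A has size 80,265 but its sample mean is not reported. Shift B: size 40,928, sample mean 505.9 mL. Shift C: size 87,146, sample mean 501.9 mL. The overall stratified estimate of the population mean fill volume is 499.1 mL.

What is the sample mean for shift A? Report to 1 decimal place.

Σ Nₕx̄ₕ = N·μ, so 80265·x̄_A = 208339·499.1 − (40928·505.9 + 87146·501.9).
= 103981994.9 − 64444052.6 = 39537942.3.
x̄_A = 39537942.3 / 80265 = 492.593... → 492.6.

492.6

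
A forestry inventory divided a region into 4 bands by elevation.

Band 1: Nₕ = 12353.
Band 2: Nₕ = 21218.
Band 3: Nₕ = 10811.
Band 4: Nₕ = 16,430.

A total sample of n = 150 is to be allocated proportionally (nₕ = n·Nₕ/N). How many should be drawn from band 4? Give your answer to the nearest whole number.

Share of band 4 = 16430/60812 = 0.27018.
Allocate 150 × 0.27018 = 40.527... → 41.

41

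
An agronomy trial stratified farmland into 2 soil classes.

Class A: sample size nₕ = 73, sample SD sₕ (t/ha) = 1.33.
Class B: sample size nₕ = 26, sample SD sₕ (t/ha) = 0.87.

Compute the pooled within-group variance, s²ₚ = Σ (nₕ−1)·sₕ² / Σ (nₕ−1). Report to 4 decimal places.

1.5081

Degrees of freedom: 72 + 25 = 97.
Σ(nₕ−1)sₕ² = 72·1.7689 + 25·0.7569 = 146.2833.
s²ₚ = 146.2833 / 97 = 1.508075... → 1.5081.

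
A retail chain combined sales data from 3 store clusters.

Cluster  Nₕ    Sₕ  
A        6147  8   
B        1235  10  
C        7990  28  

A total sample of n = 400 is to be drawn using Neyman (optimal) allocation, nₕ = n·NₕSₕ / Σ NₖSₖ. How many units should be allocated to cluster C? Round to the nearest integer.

314

Σ NₕSₕ = 6147·8 + 1235·10 + 7990·28 = 285246.
Share for C: 223720/285246 = 0.78431.
n_C = 400 × 0.78431 = 313.722... → 314.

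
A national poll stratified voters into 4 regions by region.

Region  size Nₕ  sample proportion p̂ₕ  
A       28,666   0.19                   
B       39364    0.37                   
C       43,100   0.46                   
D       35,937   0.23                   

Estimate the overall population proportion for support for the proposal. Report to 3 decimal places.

Wₕ = Nₕ/N with N = 147067: 0.1949, 0.2677, 0.2931, 0.2444.
p̂_st = 0.1949·0.19 + 0.2677·0.37 + 0.2931·0.46 + 0.2444·0.23 ≈ 0.32708... → 0.327.

0.327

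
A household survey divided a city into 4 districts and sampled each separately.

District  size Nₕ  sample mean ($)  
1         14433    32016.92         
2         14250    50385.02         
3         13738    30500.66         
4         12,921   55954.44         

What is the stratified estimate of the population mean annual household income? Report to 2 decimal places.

41958.95

N = 14433 + 14250 + 13738 + 12921 = 55342.
Overall mean = Σ (Nₕ/N)·x̄ₕ — weight by population share, not a simple average.
Σ Nₕx̄ₕ = 14433·32016.92 + 14250·50385.02 + 13738·30500.66 + 12921·55954.44 = 462100206.36 + 717986535 + 419018067.08 + 722987319.24 = 2322092127.68.
Divide by N: 2322092127.68 / 55342 = 41958.9485... → 41958.95.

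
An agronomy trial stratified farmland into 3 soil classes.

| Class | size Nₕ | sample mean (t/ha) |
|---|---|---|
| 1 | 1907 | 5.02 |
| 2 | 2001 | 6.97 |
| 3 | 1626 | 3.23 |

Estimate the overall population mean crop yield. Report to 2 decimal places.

5.20

N = 5534; weights Wₕ = Nₕ/N = (0.3446, 0.3616, 0.2938).
x̄_st = Σ Wₕ·x̄ₕ = 0.3446·5.02 + 0.3616·6.97 + 0.2938·3.23 ≈ 5.1991...
→ 5.20.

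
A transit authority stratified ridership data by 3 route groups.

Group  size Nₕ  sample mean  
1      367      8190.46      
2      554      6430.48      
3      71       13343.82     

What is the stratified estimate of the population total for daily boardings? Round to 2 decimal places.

7515795.96

Estimate total by summing Nₕ·x̄ₕ over strata.
367·8190.46 + 554·6430.48 + 71·13343.82 = 3005898.82 + 3562485.92 + 947411.22 = 7515795.96.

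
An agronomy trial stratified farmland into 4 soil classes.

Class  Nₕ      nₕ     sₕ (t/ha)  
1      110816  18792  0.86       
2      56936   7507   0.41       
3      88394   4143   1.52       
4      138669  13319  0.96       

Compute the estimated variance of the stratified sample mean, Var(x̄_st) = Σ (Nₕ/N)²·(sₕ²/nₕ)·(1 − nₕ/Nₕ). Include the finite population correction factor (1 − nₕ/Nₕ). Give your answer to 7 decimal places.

0.0000373

N = 394815; Wₕ = Nₕ/N.
class 1: (110816/394815)²·0.86²/18792·(1 − 18792/110816) = 0.0000025748
class 2: (56936/394815)²·0.41²/7507·(1 − 7507/56936) = 0.0000004043
class 3: (88394/394815)²·1.52²/4143·(1 − 4143/88394) = 0.0000266430
class 4: (138669/394815)²·0.96²/13319·(1 − 13319/138669) = 0.0000077159
Sum = 0.0000373380 → 0.0000373.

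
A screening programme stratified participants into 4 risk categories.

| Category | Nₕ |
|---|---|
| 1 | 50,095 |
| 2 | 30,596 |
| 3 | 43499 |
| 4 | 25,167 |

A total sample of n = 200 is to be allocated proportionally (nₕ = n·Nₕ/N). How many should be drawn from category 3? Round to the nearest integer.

58

Share of category 3 = 43499/149357 = 0.29124.
Allocate 200 × 0.29124 = 58.248... → 58.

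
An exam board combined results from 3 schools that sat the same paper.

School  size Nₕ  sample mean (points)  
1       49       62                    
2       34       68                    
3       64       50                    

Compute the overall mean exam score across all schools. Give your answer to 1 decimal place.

58.2

N = 147; weights Wₕ = Nₕ/N = (0.3333, 0.2313, 0.4354).
x̄_st = Σ Wₕ·x̄ₕ = 0.3333·62 + 0.2313·68 + 0.4354·50 ≈ 58.163...
→ 58.2.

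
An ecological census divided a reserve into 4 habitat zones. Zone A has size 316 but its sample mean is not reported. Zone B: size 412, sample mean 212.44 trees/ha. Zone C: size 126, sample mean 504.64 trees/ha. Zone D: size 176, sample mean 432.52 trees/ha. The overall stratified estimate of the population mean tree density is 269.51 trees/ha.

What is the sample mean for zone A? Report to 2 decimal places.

N = 316 + 412 + 126 + 176 = 1030.
Overall total = μ·N = 269.51·1030 = 277595.3.
Subtract the known strata: 412·212.44 + 126·504.64 + 176·432.52 = 227233.44.
Remaining total for zone A: 277595.3 − 227233.44 = 50361.86.
Divide by its size: 50361.86 / 316 = 159.3730... → 159.37.

159.37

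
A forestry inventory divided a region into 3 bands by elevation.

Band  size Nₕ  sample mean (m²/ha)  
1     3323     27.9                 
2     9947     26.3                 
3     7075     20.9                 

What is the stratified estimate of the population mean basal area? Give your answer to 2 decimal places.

x̄_st = (Σ Nₕx̄ₕ) / (Σ Nₕ) = (3323·27.9 + 9947·26.3 + 7075·20.9) / 20345
= 502185.3 / 20345 = 24.6835... → 24.68.

24.68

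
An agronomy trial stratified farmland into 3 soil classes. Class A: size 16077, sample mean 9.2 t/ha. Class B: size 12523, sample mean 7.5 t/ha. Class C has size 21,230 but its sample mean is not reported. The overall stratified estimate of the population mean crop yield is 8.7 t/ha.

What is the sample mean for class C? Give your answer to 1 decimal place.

9.0

N = 16077 + 12523 + 21230 = 49830.
Overall total = μ·N = 8.7·49830 = 433521.
Subtract the known strata: 16077·9.2 + 12523·7.5 = 241830.9.
Remaining total for class C: 433521 − 241830.9 = 191690.1.
Divide by its size: 191690.1 / 21230 = 9.029... → 9.0.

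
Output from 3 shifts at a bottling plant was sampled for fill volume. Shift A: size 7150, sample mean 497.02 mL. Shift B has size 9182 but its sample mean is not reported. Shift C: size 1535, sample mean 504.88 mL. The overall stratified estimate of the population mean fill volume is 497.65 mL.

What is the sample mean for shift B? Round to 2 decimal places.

Σ Nₕx̄ₕ = N·μ, so 9182·x̄_B = 17867·497.65 − (7150·497.02 + 1535·504.88).
= 8891512.55 − 4328683.8 = 4562828.75.
x̄_B = 4562828.75 / 9182 = 496.9319... → 496.93.

496.93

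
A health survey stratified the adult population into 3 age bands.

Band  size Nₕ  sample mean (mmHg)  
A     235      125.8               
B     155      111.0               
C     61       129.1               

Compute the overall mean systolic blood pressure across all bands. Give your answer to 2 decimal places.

121.16

N = 235 + 155 + 61 = 451.
The stratified mean weights each stratum mean by its population share Nₕ/N.
Σ Nₕx̄ₕ = 235·125.8 + 155·111.0 + 61·129.1 = 29563 + 17205 + 7875.1 = 54643.1.
Divide by N: 54643.1 / 451 = 121.1599... → 121.16.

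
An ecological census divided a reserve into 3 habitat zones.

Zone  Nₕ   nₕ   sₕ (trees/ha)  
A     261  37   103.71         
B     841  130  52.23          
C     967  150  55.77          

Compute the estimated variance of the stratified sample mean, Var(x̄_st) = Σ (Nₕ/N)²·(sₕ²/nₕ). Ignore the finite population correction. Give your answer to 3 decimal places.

N = 2069; Wₕ = Nₕ/N.
zone A: (261/2069)²·103.71²/37 = 4.625936
zone B: (841/2069)²·52.23²/130 = 3.467111
zone C: (967/2069)²·55.77²/150 = 4.529414
Sum = 12.622460 → 12.622.

12.622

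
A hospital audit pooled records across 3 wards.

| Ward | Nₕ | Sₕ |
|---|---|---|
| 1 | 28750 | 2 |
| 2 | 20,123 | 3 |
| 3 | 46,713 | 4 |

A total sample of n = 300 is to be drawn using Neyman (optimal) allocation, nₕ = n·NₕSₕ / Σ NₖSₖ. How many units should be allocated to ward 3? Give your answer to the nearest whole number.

184

Σ NₕSₕ = 28750·2 + 20123·3 + 46713·4 = 304721.
Share for 3: 186852/304721 = 0.61319.
n_3 = 300 × 0.61319 = 183.957... → 184.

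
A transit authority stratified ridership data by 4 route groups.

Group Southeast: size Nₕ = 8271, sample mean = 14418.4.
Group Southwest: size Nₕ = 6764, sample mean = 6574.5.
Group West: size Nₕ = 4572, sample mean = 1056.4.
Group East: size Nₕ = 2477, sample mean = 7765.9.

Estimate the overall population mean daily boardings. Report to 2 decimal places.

N = 8271 + 6764 + 4572 + 2477 = 22084.
The stratified mean weights each stratum mean by its population share Nₕ/N.
Σ Nₕx̄ₕ = 8271·14418.4 + 6764·6574.5 + 4572·1056.4 + 2477·7765.9 = 119254586.4 + 44469918 + 4829860.8 + 19236134.3 = 187790499.5.
Divide by N: 187790499.5 / 22084 = 8503.4640... → 8503.46.

8503.46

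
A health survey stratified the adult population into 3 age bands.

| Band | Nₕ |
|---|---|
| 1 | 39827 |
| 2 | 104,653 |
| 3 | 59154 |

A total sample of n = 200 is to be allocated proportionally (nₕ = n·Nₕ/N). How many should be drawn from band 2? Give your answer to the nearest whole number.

103

N = 39827 + 104653 + 59154 = 203634.
n_2 = 200·104653/203634 = 102.785... → 103.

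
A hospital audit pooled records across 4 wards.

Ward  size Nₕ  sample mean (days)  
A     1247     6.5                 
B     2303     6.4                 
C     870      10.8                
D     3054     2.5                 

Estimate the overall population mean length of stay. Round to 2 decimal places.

N = 1247 + 2303 + 870 + 3054 = 7474.
Weight each subgroup mean by Nₕ/N and sum.
Σ Nₕx̄ₕ = 1247·6.5 + 2303·6.4 + 870·10.8 + 3054·2.5 = 8105.5 + 14739.2 + 9396 + 7635 = 39875.7.
Divide by N: 39875.7 / 7474 = 5.3353... → 5.34.

5.34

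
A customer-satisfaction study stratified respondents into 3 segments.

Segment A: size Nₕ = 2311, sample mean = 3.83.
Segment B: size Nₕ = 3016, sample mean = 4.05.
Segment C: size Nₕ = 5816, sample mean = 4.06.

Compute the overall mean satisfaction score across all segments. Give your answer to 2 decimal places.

x̄_st = (Σ Nₕx̄ₕ) / (Σ Nₕ) = (2311·3.83 + 3016·4.05 + 5816·4.06) / 11143
= 44678.89 / 11143 = 4.0096... → 4.01.

4.01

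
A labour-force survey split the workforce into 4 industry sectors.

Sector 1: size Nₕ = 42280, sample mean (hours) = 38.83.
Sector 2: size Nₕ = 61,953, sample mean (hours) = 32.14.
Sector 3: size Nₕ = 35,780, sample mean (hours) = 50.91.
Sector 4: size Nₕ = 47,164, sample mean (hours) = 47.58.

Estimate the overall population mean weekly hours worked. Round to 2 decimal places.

x̄_st = (Σ Nₕx̄ₕ) / (Σ Nₕ) = (42280·38.83 + 61953·32.14 + 35780·50.91 + 47164·47.58) / 187177
= 7698524.74 / 187177 = 41.1297... → 41.13.

41.13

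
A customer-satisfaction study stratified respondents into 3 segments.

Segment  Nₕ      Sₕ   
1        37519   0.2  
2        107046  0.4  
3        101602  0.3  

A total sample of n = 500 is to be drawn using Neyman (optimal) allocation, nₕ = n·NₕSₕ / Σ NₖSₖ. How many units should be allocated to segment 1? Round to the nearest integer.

1: NₕSₕ = 37519·0.2 = 7503.8
2: NₕSₕ = 107046·0.4 = 42818.4
3: NₕSₕ = 101602·0.3 = 30480.6
Σ NₕSₕ = 80802.8.
n_1 = 500·7503.8/80802.8 = 46.433... → 46.

46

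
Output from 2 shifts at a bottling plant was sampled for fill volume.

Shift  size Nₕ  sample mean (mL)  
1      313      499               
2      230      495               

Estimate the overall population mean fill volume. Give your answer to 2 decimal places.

497.31

N = 313 + 230 = 543.
Overall mean = Σ (Nₕ/N)·x̄ₕ — weight by population share, not a simple average.
Σ Nₕx̄ₕ = 313·499 + 230·495 = 156187 + 113850 = 270037.
Divide by N: 270037 / 543 = 497.3057... → 497.31.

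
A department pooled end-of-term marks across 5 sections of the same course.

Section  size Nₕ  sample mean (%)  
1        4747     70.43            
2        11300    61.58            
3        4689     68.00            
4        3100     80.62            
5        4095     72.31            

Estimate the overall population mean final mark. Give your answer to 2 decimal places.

x̄_st = (Σ Nₕx̄ₕ) / (Σ Nₕ) = (4747·70.43 + 11300·61.58 + 4689·68.00 + 3100·80.62 + 4095·72.31) / 27931
= 1895068.66 / 27931 = 67.8482... → 67.85.

67.85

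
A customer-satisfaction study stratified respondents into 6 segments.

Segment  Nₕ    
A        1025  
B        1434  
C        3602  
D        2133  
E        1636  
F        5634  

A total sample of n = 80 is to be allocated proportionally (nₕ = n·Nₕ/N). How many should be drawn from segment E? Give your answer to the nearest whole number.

8

N = 1025 + 1434 + 3602 + 2133 + 1636 + 5634 = 15464.
n_E = 80·1636/15464 = 8.464... → 8.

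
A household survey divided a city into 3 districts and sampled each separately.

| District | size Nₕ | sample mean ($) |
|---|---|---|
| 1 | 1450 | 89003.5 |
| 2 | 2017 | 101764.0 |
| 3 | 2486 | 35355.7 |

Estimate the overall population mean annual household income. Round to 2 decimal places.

x̄_st = (Σ Nₕx̄ₕ) / (Σ Nₕ) = (1450·89003.5 + 2017·101764.0 + 2486·35355.7) / 5953
= 422207333.2 / 5953 = 70923.4559... → 70923.46.

70923.46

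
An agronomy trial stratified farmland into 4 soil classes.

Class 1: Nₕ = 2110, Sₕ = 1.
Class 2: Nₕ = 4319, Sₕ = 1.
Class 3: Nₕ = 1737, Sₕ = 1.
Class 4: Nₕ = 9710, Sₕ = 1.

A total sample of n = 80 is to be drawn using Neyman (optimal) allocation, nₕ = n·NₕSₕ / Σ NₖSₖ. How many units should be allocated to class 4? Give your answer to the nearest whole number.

Σ NₕSₕ = 2110·1 + 4319·1 + 1737·1 + 9710·1 = 17876.
Share for 4: 9710/17876 = 0.54319.
n_4 = 80 × 0.54319 = 43.455... → 43.

43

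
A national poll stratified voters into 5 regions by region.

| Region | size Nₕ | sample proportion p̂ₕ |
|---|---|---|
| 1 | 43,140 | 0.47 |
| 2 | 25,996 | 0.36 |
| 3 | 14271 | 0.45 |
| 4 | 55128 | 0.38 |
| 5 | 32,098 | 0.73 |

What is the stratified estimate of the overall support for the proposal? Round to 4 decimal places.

0.4714

Wₕ = Nₕ/N with N = 170633: 0.2528, 0.1524, 0.0836, 0.3231, 0.1881.
p̂_st = 0.2528·0.47 + 0.1524·0.36 + 0.0836·0.45 + 0.3231·0.38 + 0.1881·0.73 ≈ 0.471401... → 0.4714.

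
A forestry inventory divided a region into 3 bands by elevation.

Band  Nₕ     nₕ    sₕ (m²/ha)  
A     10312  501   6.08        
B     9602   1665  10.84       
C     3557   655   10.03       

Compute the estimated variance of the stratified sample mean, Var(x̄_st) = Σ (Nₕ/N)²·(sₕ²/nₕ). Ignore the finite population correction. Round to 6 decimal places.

0.029582

N = 23471. Term for each stratum: Wₕ²sₕ²/nₕ.
Var(x̄_st) = 0.014242691 + 0.011811486 + 0.003527484 = 0.029581662 → 0.029582.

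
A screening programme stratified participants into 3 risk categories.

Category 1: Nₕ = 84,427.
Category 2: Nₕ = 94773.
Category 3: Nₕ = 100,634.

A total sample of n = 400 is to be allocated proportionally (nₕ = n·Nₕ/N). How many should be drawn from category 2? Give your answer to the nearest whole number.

Share of category 2 = 94773/279834 = 0.33868.
Allocate 400 × 0.33868 = 135.470... → 135.

135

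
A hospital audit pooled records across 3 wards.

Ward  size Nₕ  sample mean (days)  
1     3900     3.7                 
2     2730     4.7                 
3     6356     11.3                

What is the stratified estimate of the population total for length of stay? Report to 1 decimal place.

1: 3900·3.7 = 14430
2: 2730·4.7 = 12831
3: 6356·11.3 = 71822.8
τ̂ = Σ Nₕx̄ₕ = 99083.8.

99083.8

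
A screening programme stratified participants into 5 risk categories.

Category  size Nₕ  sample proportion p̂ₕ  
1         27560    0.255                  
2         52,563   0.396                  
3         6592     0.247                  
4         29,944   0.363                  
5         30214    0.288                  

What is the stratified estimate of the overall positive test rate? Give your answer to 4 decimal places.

0.3339

Wₕ = Nₕ/N with N = 146873: 0.1876, 0.3579, 0.0449, 0.2039, 0.2057.
p̂_st = 0.1876·0.255 + 0.3579·0.396 + 0.0449·0.247 + 0.2039·0.363 + 0.2057·0.288 ≈ 0.333909... → 0.3339.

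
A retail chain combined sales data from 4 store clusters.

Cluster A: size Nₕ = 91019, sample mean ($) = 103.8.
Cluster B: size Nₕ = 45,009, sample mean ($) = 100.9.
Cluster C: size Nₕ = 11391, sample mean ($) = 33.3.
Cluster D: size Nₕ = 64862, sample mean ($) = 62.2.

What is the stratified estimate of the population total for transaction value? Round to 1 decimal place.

Estimate total by summing Nₕ·x̄ₕ over strata.
91019·103.8 + 45009·100.9 + 11391·33.3 + 64862·62.2 = 9447772.2 + 4541408.1 + 379320.3 + 4034416.4 = 18402917.0.

18402917.0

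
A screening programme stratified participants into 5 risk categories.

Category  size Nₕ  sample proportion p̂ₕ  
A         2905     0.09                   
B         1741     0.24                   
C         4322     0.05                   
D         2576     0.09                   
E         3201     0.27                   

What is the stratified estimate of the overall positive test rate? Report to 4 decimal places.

N = 2905 + 1741 + 4322 + 2576 + 3201 = 14745.
Overall proportion = Σ (Nₕ/N)·p̂ₕ.
Σ Nₕp̂ₕ = 261.45 + 417.84 + 216.1 + 231.84 + 864.27 = 1991.5.
1991.5 / 14745 = 0.135063... → 0.1351.

0.1351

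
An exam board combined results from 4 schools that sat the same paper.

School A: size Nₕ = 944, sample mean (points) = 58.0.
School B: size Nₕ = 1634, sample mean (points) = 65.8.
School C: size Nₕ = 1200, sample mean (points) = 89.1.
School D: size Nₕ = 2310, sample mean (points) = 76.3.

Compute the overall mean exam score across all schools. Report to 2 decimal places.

73.17

N = 6088; weights Wₕ = Nₕ/N = (0.1551, 0.2684, 0.1971, 0.3794).
x̄_st = Σ Wₕ·x̄ₕ = 0.1551·58.0 + 0.2684·65.8 + 0.1971·89.1 + 0.3794·76.3 ≈ 73.1672...
→ 73.17.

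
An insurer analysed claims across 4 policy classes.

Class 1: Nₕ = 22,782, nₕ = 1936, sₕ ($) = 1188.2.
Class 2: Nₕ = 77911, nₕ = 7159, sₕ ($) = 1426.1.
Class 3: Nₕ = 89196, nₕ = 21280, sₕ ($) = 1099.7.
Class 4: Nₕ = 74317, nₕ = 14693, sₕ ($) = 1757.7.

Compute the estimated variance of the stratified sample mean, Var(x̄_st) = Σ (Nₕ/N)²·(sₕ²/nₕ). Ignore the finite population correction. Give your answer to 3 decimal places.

53.240

N = 264206; Wₕ = Nₕ/N.
class 1: (22782/264206)²·1188.2²/1936 = 5.422157
class 2: (77911/264206)²·1426.1²/7159 = 24.703575
class 3: (89196/264206)²·1099.7²/21280 = 6.477124
class 4: (74317/264206)²·1757.7²/14693 = 16.636808
Sum = 53.239664 → 53.240.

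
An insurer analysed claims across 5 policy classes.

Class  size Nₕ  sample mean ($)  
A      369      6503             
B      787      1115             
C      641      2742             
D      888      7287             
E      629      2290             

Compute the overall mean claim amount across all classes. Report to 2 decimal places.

3906.46

N = 3314; weights Wₕ = Nₕ/N = (0.1113, 0.2375, 0.1934, 0.2680, 0.1898).
x̄_st = Σ Wₕ·x̄ₕ = 0.1113·6503 + 0.2375·1115 + 0.1934·2742 + 0.2680·7287 + 0.1898·2290 ≈ 3906.4575...
→ 3906.46.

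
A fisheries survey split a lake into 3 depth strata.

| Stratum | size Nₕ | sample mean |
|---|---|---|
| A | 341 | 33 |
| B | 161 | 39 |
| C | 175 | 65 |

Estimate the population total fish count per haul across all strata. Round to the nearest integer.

28907

A: 341·33 = 11253
B: 161·39 = 6279
C: 175·65 = 11375
τ̂ = Σ Nₕx̄ₕ = 28907.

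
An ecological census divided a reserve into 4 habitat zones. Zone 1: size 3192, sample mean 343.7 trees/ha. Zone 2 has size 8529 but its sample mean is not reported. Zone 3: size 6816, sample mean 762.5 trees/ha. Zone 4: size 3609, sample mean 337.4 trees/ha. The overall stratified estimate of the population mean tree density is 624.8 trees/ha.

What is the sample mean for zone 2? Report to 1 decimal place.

741.6

N = 3192 + 8529 + 6816 + 3609 = 22146.
Overall total = μ·N = 624.8·22146 = 13836820.8.
Subtract the known strata: 3192·343.7 + 6816·762.5 + 3609·337.4 = 7511967.
Remaining total for zone 2: 13836820.8 − 7511967 = 6324853.8.
Divide by its size: 6324853.8 / 8529 = 741.570... → 741.6.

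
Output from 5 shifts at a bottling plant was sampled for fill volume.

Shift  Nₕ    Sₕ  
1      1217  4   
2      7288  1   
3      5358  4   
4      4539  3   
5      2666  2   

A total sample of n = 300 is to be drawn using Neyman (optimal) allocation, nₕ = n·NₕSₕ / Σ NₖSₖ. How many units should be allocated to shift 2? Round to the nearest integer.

42

1: NₕSₕ = 1217·4 = 4868
2: NₕSₕ = 7288·1 = 7288
3: NₕSₕ = 5358·4 = 21432
4: NₕSₕ = 4539·3 = 13617
5: NₕSₕ = 2666·2 = 5332
Σ NₕSₕ = 52537.
n_2 = 300·7288/52537 = 41.616... → 42.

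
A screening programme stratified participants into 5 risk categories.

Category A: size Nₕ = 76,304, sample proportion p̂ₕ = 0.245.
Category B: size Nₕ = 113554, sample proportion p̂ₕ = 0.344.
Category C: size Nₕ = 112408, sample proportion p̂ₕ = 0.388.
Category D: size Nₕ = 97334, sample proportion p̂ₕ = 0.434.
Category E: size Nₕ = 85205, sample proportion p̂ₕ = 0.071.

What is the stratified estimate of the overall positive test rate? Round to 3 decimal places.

0.309

Wₕ = Nₕ/N with N = 484805: 0.1574, 0.2342, 0.2319, 0.2008, 0.1758.
p̂_st = 0.1574·0.245 + 0.2342·0.344 + 0.2319·0.388 + 0.2008·0.434 + 0.1758·0.071 ≈ 0.30871... → 0.309.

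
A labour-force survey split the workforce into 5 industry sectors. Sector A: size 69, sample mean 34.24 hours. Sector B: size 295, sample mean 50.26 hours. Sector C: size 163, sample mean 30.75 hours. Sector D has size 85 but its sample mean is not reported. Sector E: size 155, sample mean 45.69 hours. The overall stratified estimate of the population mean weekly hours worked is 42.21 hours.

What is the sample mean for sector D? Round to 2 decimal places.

36.37

Σ Nₕx̄ₕ = N·μ, so 85·x̄_D = 767·42.21 − (69·34.24 + 295·50.26 + 163·30.75 + 155·45.69).
= 32375.07 − 29283.46 = 3091.61.
x̄_D = 3091.61 / 85 = 36.3719... → 36.37.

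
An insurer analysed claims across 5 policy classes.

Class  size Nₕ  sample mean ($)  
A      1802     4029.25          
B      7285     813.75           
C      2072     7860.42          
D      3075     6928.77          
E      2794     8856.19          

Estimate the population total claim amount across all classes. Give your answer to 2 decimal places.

75525830.10

Population total = Σ Nₕ·x̄ₕ (each stratum's size times its mean).
1802·4029.25 + 7285·813.75 + 2072·7860.42 + 3075·6928.77 + 2794·8856.19 = 7260708.5 + 5928168.75 + 16286790.24 + 21305967.75 + 24744194.86 = 75525830.10.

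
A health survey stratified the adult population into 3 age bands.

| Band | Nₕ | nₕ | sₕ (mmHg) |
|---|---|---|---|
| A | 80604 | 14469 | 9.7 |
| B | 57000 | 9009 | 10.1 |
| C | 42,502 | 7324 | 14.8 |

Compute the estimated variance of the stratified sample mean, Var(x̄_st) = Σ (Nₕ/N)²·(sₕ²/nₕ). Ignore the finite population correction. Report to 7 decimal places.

0.0041020

N = 180106; Wₕ = Nₕ/N.
band A: (80604/180106)²·9.7²/14469 = 0.0013024522
band B: (57000/180106)²·10.1²/9009 = 0.0011341213
band C: (42502/180106)²·14.8²/7324 = 0.0016654725
Sum = 0.0041020460 → 0.0041020.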